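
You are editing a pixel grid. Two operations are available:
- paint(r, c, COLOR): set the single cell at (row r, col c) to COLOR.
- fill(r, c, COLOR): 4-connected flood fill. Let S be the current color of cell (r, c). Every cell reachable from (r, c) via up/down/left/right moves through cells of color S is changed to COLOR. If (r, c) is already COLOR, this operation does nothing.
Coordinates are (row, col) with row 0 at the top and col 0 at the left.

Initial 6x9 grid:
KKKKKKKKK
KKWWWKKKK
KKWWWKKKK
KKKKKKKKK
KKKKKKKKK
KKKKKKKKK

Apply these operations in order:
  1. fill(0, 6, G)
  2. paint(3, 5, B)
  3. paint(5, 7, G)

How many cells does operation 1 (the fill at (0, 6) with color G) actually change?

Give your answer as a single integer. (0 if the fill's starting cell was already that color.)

Answer: 48

Derivation:
After op 1 fill(0,6,G) [48 cells changed]:
GGGGGGGGG
GGWWWGGGG
GGWWWGGGG
GGGGGGGGG
GGGGGGGGG
GGGGGGGGG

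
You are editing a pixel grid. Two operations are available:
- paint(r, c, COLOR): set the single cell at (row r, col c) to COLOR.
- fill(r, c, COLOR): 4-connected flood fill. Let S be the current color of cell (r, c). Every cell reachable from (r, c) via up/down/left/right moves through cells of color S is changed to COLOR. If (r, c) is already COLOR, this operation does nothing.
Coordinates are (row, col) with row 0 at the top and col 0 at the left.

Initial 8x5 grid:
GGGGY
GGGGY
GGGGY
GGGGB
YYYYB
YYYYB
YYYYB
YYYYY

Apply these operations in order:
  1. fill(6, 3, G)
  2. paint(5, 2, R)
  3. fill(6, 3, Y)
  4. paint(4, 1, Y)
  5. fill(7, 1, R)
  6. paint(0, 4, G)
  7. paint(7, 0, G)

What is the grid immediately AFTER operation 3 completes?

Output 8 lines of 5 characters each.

After op 1 fill(6,3,G) [17 cells changed]:
GGGGY
GGGGY
GGGGY
GGGGB
GGGGB
GGGGB
GGGGB
GGGGG
After op 2 paint(5,2,R):
GGGGY
GGGGY
GGGGY
GGGGB
GGGGB
GGRGB
GGGGB
GGGGG
After op 3 fill(6,3,Y) [32 cells changed]:
YYYYY
YYYYY
YYYYY
YYYYB
YYYYB
YYRYB
YYYYB
YYYYY

Answer: YYYYY
YYYYY
YYYYY
YYYYB
YYYYB
YYRYB
YYYYB
YYYYY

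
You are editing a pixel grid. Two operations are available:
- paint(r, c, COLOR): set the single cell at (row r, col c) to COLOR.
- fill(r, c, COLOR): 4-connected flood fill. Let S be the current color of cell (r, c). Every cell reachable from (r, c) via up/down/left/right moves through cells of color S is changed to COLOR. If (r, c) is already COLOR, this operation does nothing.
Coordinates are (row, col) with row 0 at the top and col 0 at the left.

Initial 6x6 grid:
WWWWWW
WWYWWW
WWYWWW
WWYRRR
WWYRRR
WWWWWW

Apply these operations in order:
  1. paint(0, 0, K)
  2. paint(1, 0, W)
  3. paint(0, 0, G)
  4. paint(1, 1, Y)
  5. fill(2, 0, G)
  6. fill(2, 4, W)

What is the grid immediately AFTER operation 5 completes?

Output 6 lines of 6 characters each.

After op 1 paint(0,0,K):
KWWWWW
WWYWWW
WWYWWW
WWYRRR
WWYRRR
WWWWWW
After op 2 paint(1,0,W):
KWWWWW
WWYWWW
WWYWWW
WWYRRR
WWYRRR
WWWWWW
After op 3 paint(0,0,G):
GWWWWW
WWYWWW
WWYWWW
WWYRRR
WWYRRR
WWWWWW
After op 4 paint(1,1,Y):
GWWWWW
WYYWWW
WWYWWW
WWYRRR
WWYRRR
WWWWWW
After op 5 fill(2,0,G) [13 cells changed]:
GWWWWW
GYYWWW
GGYWWW
GGYRRR
GGYRRR
GGGGGG

Answer: GWWWWW
GYYWWW
GGYWWW
GGYRRR
GGYRRR
GGGGGG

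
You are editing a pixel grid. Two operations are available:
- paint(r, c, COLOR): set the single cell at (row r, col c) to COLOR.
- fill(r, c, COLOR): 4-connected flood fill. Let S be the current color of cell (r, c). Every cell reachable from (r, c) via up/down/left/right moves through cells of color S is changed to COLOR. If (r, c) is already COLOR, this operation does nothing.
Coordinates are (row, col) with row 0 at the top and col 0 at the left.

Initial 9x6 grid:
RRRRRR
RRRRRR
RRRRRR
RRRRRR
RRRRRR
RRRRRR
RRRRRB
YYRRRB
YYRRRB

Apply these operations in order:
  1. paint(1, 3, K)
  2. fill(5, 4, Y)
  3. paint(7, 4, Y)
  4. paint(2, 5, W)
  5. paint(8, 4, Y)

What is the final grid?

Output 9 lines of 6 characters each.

Answer: YYYYYY
YYYKYY
YYYYYW
YYYYYY
YYYYYY
YYYYYY
YYYYYB
YYYYYB
YYYYYB

Derivation:
After op 1 paint(1,3,K):
RRRRRR
RRRKRR
RRRRRR
RRRRRR
RRRRRR
RRRRRR
RRRRRB
YYRRRB
YYRRRB
After op 2 fill(5,4,Y) [46 cells changed]:
YYYYYY
YYYKYY
YYYYYY
YYYYYY
YYYYYY
YYYYYY
YYYYYB
YYYYYB
YYYYYB
After op 3 paint(7,4,Y):
YYYYYY
YYYKYY
YYYYYY
YYYYYY
YYYYYY
YYYYYY
YYYYYB
YYYYYB
YYYYYB
After op 4 paint(2,5,W):
YYYYYY
YYYKYY
YYYYYW
YYYYYY
YYYYYY
YYYYYY
YYYYYB
YYYYYB
YYYYYB
After op 5 paint(8,4,Y):
YYYYYY
YYYKYY
YYYYYW
YYYYYY
YYYYYY
YYYYYY
YYYYYB
YYYYYB
YYYYYB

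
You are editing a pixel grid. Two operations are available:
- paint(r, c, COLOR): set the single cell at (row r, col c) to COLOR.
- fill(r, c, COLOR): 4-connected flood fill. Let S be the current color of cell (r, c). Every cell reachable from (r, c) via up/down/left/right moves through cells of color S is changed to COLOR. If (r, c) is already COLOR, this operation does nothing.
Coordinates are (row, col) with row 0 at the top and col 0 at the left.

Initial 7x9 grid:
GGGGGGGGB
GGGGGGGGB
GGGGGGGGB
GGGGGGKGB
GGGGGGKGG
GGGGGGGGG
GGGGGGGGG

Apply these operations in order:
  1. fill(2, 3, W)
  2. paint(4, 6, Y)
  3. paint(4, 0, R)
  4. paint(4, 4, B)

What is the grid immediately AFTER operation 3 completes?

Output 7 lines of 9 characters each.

After op 1 fill(2,3,W) [57 cells changed]:
WWWWWWWWB
WWWWWWWWB
WWWWWWWWB
WWWWWWKWB
WWWWWWKWW
WWWWWWWWW
WWWWWWWWW
After op 2 paint(4,6,Y):
WWWWWWWWB
WWWWWWWWB
WWWWWWWWB
WWWWWWKWB
WWWWWWYWW
WWWWWWWWW
WWWWWWWWW
After op 3 paint(4,0,R):
WWWWWWWWB
WWWWWWWWB
WWWWWWWWB
WWWWWWKWB
RWWWWWYWW
WWWWWWWWW
WWWWWWWWW

Answer: WWWWWWWWB
WWWWWWWWB
WWWWWWWWB
WWWWWWKWB
RWWWWWYWW
WWWWWWWWW
WWWWWWWWW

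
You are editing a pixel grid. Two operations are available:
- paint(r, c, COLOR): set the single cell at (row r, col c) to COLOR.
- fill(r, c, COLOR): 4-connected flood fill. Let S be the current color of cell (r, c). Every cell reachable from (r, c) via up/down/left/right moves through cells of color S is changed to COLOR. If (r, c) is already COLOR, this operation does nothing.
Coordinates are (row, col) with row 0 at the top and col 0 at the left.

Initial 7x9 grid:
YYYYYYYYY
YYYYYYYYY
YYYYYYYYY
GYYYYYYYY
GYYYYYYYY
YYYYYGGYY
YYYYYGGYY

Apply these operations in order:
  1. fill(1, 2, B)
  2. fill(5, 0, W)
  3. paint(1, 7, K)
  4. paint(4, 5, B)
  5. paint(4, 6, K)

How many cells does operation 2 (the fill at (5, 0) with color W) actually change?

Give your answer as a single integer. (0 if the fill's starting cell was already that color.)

After op 1 fill(1,2,B) [57 cells changed]:
BBBBBBBBB
BBBBBBBBB
BBBBBBBBB
GBBBBBBBB
GBBBBBBBB
BBBBBGGBB
BBBBBGGBB
After op 2 fill(5,0,W) [57 cells changed]:
WWWWWWWWW
WWWWWWWWW
WWWWWWWWW
GWWWWWWWW
GWWWWWWWW
WWWWWGGWW
WWWWWGGWW

Answer: 57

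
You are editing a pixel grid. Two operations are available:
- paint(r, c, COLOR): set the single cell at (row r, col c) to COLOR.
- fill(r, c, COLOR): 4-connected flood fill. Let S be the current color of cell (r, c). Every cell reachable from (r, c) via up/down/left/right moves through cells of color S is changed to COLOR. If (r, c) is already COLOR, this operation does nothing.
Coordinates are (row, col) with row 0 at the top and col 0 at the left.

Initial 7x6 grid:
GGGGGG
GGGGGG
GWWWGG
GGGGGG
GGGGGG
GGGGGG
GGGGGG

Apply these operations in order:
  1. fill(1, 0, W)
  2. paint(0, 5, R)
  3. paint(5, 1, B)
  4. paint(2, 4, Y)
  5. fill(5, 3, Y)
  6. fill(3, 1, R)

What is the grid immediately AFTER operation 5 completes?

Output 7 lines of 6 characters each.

Answer: YYYYYR
YYYYYY
YYYYYY
YYYYYY
YYYYYY
YBYYYY
YYYYYY

Derivation:
After op 1 fill(1,0,W) [39 cells changed]:
WWWWWW
WWWWWW
WWWWWW
WWWWWW
WWWWWW
WWWWWW
WWWWWW
After op 2 paint(0,5,R):
WWWWWR
WWWWWW
WWWWWW
WWWWWW
WWWWWW
WWWWWW
WWWWWW
After op 3 paint(5,1,B):
WWWWWR
WWWWWW
WWWWWW
WWWWWW
WWWWWW
WBWWWW
WWWWWW
After op 4 paint(2,4,Y):
WWWWWR
WWWWWW
WWWWYW
WWWWWW
WWWWWW
WBWWWW
WWWWWW
After op 5 fill(5,3,Y) [39 cells changed]:
YYYYYR
YYYYYY
YYYYYY
YYYYYY
YYYYYY
YBYYYY
YYYYYY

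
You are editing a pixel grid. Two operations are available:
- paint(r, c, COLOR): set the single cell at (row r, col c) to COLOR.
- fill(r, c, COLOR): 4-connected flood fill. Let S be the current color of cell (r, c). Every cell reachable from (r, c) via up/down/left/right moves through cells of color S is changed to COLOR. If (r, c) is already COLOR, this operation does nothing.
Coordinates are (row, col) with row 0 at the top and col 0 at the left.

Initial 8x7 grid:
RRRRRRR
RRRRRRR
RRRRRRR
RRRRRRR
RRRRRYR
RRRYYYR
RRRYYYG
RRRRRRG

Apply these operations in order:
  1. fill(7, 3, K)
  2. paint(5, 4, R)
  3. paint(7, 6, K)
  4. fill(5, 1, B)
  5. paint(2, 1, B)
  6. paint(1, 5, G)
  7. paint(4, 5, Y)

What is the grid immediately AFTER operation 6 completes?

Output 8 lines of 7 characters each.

Answer: BBBBBBB
BBBBBGB
BBBBBBB
BBBBBBB
BBBBBYB
BBBYRYB
BBBYYYG
BBBBBBB

Derivation:
After op 1 fill(7,3,K) [47 cells changed]:
KKKKKKK
KKKKKKK
KKKKKKK
KKKKKKK
KKKKKYK
KKKYYYK
KKKYYYG
KKKKKKG
After op 2 paint(5,4,R):
KKKKKKK
KKKKKKK
KKKKKKK
KKKKKKK
KKKKKYK
KKKYRYK
KKKYYYG
KKKKKKG
After op 3 paint(7,6,K):
KKKKKKK
KKKKKKK
KKKKKKK
KKKKKKK
KKKKKYK
KKKYRYK
KKKYYYG
KKKKKKK
After op 4 fill(5,1,B) [48 cells changed]:
BBBBBBB
BBBBBBB
BBBBBBB
BBBBBBB
BBBBBYB
BBBYRYB
BBBYYYG
BBBBBBB
After op 5 paint(2,1,B):
BBBBBBB
BBBBBBB
BBBBBBB
BBBBBBB
BBBBBYB
BBBYRYB
BBBYYYG
BBBBBBB
After op 6 paint(1,5,G):
BBBBBBB
BBBBBGB
BBBBBBB
BBBBBBB
BBBBBYB
BBBYRYB
BBBYYYG
BBBBBBB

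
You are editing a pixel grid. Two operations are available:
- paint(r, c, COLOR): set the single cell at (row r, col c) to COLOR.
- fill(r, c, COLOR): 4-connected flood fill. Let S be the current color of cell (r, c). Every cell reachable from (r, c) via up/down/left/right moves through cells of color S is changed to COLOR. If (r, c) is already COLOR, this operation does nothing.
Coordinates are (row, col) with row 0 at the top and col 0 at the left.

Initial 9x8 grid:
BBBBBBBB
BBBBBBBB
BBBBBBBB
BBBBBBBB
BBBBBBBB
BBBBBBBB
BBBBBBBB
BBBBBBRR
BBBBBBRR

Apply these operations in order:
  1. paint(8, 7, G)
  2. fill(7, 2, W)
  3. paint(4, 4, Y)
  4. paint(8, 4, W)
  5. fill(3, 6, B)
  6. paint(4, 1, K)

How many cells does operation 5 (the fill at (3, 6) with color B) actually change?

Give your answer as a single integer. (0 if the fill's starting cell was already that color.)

After op 1 paint(8,7,G):
BBBBBBBB
BBBBBBBB
BBBBBBBB
BBBBBBBB
BBBBBBBB
BBBBBBBB
BBBBBBBB
BBBBBBRR
BBBBBBRG
After op 2 fill(7,2,W) [68 cells changed]:
WWWWWWWW
WWWWWWWW
WWWWWWWW
WWWWWWWW
WWWWWWWW
WWWWWWWW
WWWWWWWW
WWWWWWRR
WWWWWWRG
After op 3 paint(4,4,Y):
WWWWWWWW
WWWWWWWW
WWWWWWWW
WWWWWWWW
WWWWYWWW
WWWWWWWW
WWWWWWWW
WWWWWWRR
WWWWWWRG
After op 4 paint(8,4,W):
WWWWWWWW
WWWWWWWW
WWWWWWWW
WWWWWWWW
WWWWYWWW
WWWWWWWW
WWWWWWWW
WWWWWWRR
WWWWWWRG
After op 5 fill(3,6,B) [67 cells changed]:
BBBBBBBB
BBBBBBBB
BBBBBBBB
BBBBBBBB
BBBBYBBB
BBBBBBBB
BBBBBBBB
BBBBBBRR
BBBBBBRG

Answer: 67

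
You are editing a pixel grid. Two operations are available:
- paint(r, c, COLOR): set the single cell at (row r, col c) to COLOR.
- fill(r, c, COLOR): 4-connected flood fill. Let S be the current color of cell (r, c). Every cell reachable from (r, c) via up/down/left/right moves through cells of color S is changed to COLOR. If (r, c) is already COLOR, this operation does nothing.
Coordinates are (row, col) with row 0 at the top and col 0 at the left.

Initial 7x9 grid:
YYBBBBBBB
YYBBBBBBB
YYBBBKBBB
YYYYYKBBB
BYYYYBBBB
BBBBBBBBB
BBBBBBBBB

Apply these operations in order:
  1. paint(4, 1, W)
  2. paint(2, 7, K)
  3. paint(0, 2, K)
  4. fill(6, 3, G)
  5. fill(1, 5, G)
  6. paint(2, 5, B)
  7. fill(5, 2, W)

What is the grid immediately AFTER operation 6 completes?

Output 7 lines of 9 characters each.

After op 1 paint(4,1,W):
YYBBBBBBB
YYBBBBBBB
YYBBBKBBB
YYYYYKBBB
BWYYYBBBB
BBBBBBBBB
BBBBBBBBB
After op 2 paint(2,7,K):
YYBBBBBBB
YYBBBBBBB
YYBBBKBKB
YYYYYKBBB
BWYYYBBBB
BBBBBBBBB
BBBBBBBBB
After op 3 paint(0,2,K):
YYKBBBBBB
YYBBBBBBB
YYBBBKBKB
YYYYYKBBB
BWYYYBBBB
BBBBBBBBB
BBBBBBBBB
After op 4 fill(6,3,G) [44 cells changed]:
YYKGGGGGG
YYGGGGGGG
YYGGGKGKG
YYYYYKGGG
GWYYYGGGG
GGGGGGGGG
GGGGGGGGG
After op 5 fill(1,5,G) [0 cells changed]:
YYKGGGGGG
YYGGGGGGG
YYGGGKGKG
YYYYYKGGG
GWYYYGGGG
GGGGGGGGG
GGGGGGGGG
After op 6 paint(2,5,B):
YYKGGGGGG
YYGGGGGGG
YYGGGBGKG
YYYYYKGGG
GWYYYGGGG
GGGGGGGGG
GGGGGGGGG

Answer: YYKGGGGGG
YYGGGGGGG
YYGGGBGKG
YYYYYKGGG
GWYYYGGGG
GGGGGGGGG
GGGGGGGGG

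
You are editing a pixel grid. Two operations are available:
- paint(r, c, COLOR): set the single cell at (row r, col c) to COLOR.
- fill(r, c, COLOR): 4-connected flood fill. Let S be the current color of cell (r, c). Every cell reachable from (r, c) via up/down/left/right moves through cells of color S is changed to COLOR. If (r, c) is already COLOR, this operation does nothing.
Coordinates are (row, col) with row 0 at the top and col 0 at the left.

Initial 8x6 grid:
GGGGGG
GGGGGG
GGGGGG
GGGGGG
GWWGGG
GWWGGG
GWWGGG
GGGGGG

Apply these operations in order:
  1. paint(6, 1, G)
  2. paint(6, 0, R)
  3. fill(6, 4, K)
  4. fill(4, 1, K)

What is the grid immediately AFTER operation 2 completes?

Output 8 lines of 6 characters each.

After op 1 paint(6,1,G):
GGGGGG
GGGGGG
GGGGGG
GGGGGG
GWWGGG
GWWGGG
GGWGGG
GGGGGG
After op 2 paint(6,0,R):
GGGGGG
GGGGGG
GGGGGG
GGGGGG
GWWGGG
GWWGGG
RGWGGG
GGGGGG

Answer: GGGGGG
GGGGGG
GGGGGG
GGGGGG
GWWGGG
GWWGGG
RGWGGG
GGGGGG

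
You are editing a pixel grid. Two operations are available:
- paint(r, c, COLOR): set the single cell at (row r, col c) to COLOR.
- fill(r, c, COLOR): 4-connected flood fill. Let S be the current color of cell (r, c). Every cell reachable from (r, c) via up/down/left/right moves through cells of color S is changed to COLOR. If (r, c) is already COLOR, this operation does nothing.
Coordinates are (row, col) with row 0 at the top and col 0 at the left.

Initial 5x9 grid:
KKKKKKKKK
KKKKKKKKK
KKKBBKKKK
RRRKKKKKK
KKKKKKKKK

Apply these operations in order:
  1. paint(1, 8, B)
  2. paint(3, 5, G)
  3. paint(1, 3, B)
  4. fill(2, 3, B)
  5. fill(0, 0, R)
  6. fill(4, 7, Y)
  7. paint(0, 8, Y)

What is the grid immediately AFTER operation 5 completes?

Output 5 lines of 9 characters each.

After op 1 paint(1,8,B):
KKKKKKKKK
KKKKKKKKB
KKKBBKKKK
RRRKKKKKK
KKKKKKKKK
After op 2 paint(3,5,G):
KKKKKKKKK
KKKKKKKKB
KKKBBKKKK
RRRKKGKKK
KKKKKKKKK
After op 3 paint(1,3,B):
KKKKKKKKK
KKKBKKKKB
KKKBBKKKK
RRRKKGKKK
KKKKKKKKK
After op 4 fill(2,3,B) [0 cells changed]:
KKKKKKKKK
KKKBKKKKB
KKKBBKKKK
RRRKKGKKK
KKKKKKKKK
After op 5 fill(0,0,R) [37 cells changed]:
RRRRRRRRR
RRRBRRRRB
RRRBBRRRR
RRRRRGRRR
RRRRRRRRR

Answer: RRRRRRRRR
RRRBRRRRB
RRRBBRRRR
RRRRRGRRR
RRRRRRRRR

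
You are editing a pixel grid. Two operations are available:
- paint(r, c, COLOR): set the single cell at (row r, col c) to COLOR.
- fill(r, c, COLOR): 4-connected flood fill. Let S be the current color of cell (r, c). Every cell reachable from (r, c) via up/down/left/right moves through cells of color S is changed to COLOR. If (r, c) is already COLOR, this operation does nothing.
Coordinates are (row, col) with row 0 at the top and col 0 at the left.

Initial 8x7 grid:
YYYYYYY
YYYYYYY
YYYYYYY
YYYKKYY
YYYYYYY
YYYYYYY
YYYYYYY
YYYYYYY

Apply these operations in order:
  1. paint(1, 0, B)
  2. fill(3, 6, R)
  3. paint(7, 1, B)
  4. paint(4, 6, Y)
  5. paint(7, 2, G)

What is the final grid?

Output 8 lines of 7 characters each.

After op 1 paint(1,0,B):
YYYYYYY
BYYYYYY
YYYYYYY
YYYKKYY
YYYYYYY
YYYYYYY
YYYYYYY
YYYYYYY
After op 2 fill(3,6,R) [53 cells changed]:
RRRRRRR
BRRRRRR
RRRRRRR
RRRKKRR
RRRRRRR
RRRRRRR
RRRRRRR
RRRRRRR
After op 3 paint(7,1,B):
RRRRRRR
BRRRRRR
RRRRRRR
RRRKKRR
RRRRRRR
RRRRRRR
RRRRRRR
RBRRRRR
After op 4 paint(4,6,Y):
RRRRRRR
BRRRRRR
RRRRRRR
RRRKKRR
RRRRRRY
RRRRRRR
RRRRRRR
RBRRRRR
After op 5 paint(7,2,G):
RRRRRRR
BRRRRRR
RRRRRRR
RRRKKRR
RRRRRRY
RRRRRRR
RRRRRRR
RBGRRRR

Answer: RRRRRRR
BRRRRRR
RRRRRRR
RRRKKRR
RRRRRRY
RRRRRRR
RRRRRRR
RBGRRRR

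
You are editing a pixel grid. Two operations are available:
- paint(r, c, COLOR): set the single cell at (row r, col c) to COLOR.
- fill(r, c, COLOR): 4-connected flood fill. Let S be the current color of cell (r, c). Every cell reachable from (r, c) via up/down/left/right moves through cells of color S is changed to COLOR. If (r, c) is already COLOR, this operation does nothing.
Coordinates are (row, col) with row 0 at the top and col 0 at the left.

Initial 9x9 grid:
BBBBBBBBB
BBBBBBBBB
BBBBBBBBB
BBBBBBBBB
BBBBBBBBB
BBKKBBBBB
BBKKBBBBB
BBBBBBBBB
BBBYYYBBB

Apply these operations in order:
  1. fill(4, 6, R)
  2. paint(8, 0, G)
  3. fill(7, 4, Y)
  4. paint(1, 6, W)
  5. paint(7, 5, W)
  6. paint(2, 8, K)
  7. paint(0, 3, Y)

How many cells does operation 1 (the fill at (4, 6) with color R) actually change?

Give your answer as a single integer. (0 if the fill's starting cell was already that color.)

Answer: 74

Derivation:
After op 1 fill(4,6,R) [74 cells changed]:
RRRRRRRRR
RRRRRRRRR
RRRRRRRRR
RRRRRRRRR
RRRRRRRRR
RRKKRRRRR
RRKKRRRRR
RRRRRRRRR
RRRYYYRRR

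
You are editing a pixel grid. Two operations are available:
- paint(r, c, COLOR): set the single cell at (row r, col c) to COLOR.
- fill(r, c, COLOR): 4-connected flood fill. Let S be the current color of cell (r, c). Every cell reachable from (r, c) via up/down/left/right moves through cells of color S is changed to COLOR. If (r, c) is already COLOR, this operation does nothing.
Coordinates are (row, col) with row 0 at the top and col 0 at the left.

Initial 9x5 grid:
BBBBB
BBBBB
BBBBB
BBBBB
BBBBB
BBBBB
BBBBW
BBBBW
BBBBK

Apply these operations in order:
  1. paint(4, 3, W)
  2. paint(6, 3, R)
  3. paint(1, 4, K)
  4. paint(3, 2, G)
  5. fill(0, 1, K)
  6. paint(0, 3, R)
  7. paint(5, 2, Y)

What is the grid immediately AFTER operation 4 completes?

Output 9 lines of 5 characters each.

After op 1 paint(4,3,W):
BBBBB
BBBBB
BBBBB
BBBBB
BBBWB
BBBBB
BBBBW
BBBBW
BBBBK
After op 2 paint(6,3,R):
BBBBB
BBBBB
BBBBB
BBBBB
BBBWB
BBBBB
BBBRW
BBBBW
BBBBK
After op 3 paint(1,4,K):
BBBBB
BBBBK
BBBBB
BBBBB
BBBWB
BBBBB
BBBRW
BBBBW
BBBBK
After op 4 paint(3,2,G):
BBBBB
BBBBK
BBBBB
BBGBB
BBBWB
BBBBB
BBBRW
BBBBW
BBBBK

Answer: BBBBB
BBBBK
BBBBB
BBGBB
BBBWB
BBBBB
BBBRW
BBBBW
BBBBK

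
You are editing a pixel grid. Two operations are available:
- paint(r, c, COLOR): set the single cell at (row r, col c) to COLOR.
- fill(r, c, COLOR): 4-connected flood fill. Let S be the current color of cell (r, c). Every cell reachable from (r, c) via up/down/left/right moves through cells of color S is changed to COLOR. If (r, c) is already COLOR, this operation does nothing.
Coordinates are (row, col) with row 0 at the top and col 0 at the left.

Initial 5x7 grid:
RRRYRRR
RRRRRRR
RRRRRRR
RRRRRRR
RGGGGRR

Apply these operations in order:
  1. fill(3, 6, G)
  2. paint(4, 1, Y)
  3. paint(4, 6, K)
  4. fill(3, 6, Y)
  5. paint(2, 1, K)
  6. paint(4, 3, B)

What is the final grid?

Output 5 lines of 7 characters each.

After op 1 fill(3,6,G) [30 cells changed]:
GGGYGGG
GGGGGGG
GGGGGGG
GGGGGGG
GGGGGGG
After op 2 paint(4,1,Y):
GGGYGGG
GGGGGGG
GGGGGGG
GGGGGGG
GYGGGGG
After op 3 paint(4,6,K):
GGGYGGG
GGGGGGG
GGGGGGG
GGGGGGG
GYGGGGK
After op 4 fill(3,6,Y) [32 cells changed]:
YYYYYYY
YYYYYYY
YYYYYYY
YYYYYYY
YYYYYYK
After op 5 paint(2,1,K):
YYYYYYY
YYYYYYY
YKYYYYY
YYYYYYY
YYYYYYK
After op 6 paint(4,3,B):
YYYYYYY
YYYYYYY
YKYYYYY
YYYYYYY
YYYBYYK

Answer: YYYYYYY
YYYYYYY
YKYYYYY
YYYYYYY
YYYBYYK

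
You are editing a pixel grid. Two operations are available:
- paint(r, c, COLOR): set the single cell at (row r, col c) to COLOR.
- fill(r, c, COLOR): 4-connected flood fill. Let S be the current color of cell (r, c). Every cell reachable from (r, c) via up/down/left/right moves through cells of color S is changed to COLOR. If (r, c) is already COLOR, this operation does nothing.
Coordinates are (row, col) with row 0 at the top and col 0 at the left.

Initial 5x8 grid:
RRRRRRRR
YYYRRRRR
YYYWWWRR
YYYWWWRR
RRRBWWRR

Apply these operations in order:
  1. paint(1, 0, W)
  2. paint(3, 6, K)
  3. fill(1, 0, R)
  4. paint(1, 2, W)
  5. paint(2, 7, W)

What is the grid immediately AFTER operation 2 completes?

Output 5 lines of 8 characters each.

Answer: RRRRRRRR
WYYRRRRR
YYYWWWRR
YYYWWWKR
RRRBWWRR

Derivation:
After op 1 paint(1,0,W):
RRRRRRRR
WYYRRRRR
YYYWWWRR
YYYWWWRR
RRRBWWRR
After op 2 paint(3,6,K):
RRRRRRRR
WYYRRRRR
YYYWWWRR
YYYWWWKR
RRRBWWRR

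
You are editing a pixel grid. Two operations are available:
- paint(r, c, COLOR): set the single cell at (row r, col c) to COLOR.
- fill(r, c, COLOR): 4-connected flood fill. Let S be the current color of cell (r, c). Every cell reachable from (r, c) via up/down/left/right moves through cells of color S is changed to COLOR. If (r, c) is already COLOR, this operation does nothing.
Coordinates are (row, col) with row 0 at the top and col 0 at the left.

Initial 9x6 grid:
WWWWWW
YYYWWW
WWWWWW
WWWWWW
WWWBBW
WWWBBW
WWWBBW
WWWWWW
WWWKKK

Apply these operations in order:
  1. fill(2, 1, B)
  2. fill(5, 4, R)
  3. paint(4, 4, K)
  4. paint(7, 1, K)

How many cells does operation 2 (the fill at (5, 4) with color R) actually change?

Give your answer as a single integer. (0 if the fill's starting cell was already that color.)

Answer: 48

Derivation:
After op 1 fill(2,1,B) [42 cells changed]:
BBBBBB
YYYBBB
BBBBBB
BBBBBB
BBBBBB
BBBBBB
BBBBBB
BBBBBB
BBBKKK
After op 2 fill(5,4,R) [48 cells changed]:
RRRRRR
YYYRRR
RRRRRR
RRRRRR
RRRRRR
RRRRRR
RRRRRR
RRRRRR
RRRKKK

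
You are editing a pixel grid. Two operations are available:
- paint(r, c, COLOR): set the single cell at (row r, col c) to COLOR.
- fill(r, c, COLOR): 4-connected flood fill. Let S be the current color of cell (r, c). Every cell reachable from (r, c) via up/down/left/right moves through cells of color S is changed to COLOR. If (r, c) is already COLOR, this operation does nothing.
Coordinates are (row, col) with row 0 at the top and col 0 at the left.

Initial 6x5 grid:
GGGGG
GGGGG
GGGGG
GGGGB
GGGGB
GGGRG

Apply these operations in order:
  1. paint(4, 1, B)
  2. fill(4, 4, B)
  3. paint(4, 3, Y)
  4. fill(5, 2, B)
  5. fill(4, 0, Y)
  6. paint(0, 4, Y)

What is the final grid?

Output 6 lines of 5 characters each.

Answer: YYYYY
YYYYY
YYYYY
YYYYY
YYYYY
YYYRG

Derivation:
After op 1 paint(4,1,B):
GGGGG
GGGGG
GGGGG
GGGGB
GBGGB
GGGRG
After op 2 fill(4,4,B) [0 cells changed]:
GGGGG
GGGGG
GGGGG
GGGGB
GBGGB
GGGRG
After op 3 paint(4,3,Y):
GGGGG
GGGGG
GGGGG
GGGGB
GBGYB
GGGRG
After op 4 fill(5,2,B) [24 cells changed]:
BBBBB
BBBBB
BBBBB
BBBBB
BBBYB
BBBRG
After op 5 fill(4,0,Y) [27 cells changed]:
YYYYY
YYYYY
YYYYY
YYYYY
YYYYY
YYYRG
After op 6 paint(0,4,Y):
YYYYY
YYYYY
YYYYY
YYYYY
YYYYY
YYYRG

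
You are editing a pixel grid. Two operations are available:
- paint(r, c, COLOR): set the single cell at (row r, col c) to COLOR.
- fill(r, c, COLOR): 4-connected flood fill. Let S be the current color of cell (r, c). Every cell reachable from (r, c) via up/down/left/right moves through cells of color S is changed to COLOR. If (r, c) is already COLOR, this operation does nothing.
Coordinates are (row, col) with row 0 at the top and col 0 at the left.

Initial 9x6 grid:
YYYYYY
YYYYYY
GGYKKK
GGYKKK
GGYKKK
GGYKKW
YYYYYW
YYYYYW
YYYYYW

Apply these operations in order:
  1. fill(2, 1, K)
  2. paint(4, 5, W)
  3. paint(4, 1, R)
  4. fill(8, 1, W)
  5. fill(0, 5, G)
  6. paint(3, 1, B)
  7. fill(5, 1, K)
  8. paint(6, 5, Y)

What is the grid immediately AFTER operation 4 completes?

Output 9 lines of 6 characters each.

Answer: WWWWWW
WWWWWW
KKWKKK
KKWKKK
KRWKKW
KKWKKW
WWWWWW
WWWWWW
WWWWWW

Derivation:
After op 1 fill(2,1,K) [8 cells changed]:
YYYYYY
YYYYYY
KKYKKK
KKYKKK
KKYKKK
KKYKKW
YYYYYW
YYYYYW
YYYYYW
After op 2 paint(4,5,W):
YYYYYY
YYYYYY
KKYKKK
KKYKKK
KKYKKW
KKYKKW
YYYYYW
YYYYYW
YYYYYW
After op 3 paint(4,1,R):
YYYYYY
YYYYYY
KKYKKK
KKYKKK
KRYKKW
KKYKKW
YYYYYW
YYYYYW
YYYYYW
After op 4 fill(8,1,W) [31 cells changed]:
WWWWWW
WWWWWW
KKWKKK
KKWKKK
KRWKKW
KKWKKW
WWWWWW
WWWWWW
WWWWWW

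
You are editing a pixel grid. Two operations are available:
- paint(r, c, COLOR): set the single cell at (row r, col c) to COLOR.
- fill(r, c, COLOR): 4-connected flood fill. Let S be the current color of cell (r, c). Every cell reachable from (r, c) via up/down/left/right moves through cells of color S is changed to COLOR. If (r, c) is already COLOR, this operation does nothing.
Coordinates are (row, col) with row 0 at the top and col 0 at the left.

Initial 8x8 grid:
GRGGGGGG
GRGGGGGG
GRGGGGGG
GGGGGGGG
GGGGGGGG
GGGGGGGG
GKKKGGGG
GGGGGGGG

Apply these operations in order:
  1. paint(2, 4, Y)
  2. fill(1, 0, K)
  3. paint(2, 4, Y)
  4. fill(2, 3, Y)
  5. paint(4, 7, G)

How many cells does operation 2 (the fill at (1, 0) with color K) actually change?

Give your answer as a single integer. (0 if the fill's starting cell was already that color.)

After op 1 paint(2,4,Y):
GRGGGGGG
GRGGGGGG
GRGGYGGG
GGGGGGGG
GGGGGGGG
GGGGGGGG
GKKKGGGG
GGGGGGGG
After op 2 fill(1,0,K) [57 cells changed]:
KRKKKKKK
KRKKKKKK
KRKKYKKK
KKKKKKKK
KKKKKKKK
KKKKKKKK
KKKKKKKK
KKKKKKKK

Answer: 57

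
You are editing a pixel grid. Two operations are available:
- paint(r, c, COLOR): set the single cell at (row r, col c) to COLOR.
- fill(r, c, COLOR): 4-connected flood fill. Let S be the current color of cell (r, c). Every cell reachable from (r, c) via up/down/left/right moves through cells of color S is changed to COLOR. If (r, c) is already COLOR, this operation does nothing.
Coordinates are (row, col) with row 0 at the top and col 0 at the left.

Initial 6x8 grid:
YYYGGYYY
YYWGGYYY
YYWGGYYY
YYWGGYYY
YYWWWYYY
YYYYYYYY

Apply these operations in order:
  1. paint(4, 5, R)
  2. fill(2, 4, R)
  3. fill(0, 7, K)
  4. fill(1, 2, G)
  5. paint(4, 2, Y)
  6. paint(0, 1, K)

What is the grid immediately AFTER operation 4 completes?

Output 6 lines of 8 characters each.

Answer: KKKRRKKK
KKGRRKKK
KKGRRKKK
KKGRRKKK
KKGGGRKK
KKKKKKKK

Derivation:
After op 1 paint(4,5,R):
YYYGGYYY
YYWGGYYY
YYWGGYYY
YYWGGYYY
YYWWWRYY
YYYYYYYY
After op 2 fill(2,4,R) [8 cells changed]:
YYYRRYYY
YYWRRYYY
YYWRRYYY
YYWRRYYY
YYWWWRYY
YYYYYYYY
After op 3 fill(0,7,K) [33 cells changed]:
KKKRRKKK
KKWRRKKK
KKWRRKKK
KKWRRKKK
KKWWWRKK
KKKKKKKK
After op 4 fill(1,2,G) [6 cells changed]:
KKKRRKKK
KKGRRKKK
KKGRRKKK
KKGRRKKK
KKGGGRKK
KKKKKKKK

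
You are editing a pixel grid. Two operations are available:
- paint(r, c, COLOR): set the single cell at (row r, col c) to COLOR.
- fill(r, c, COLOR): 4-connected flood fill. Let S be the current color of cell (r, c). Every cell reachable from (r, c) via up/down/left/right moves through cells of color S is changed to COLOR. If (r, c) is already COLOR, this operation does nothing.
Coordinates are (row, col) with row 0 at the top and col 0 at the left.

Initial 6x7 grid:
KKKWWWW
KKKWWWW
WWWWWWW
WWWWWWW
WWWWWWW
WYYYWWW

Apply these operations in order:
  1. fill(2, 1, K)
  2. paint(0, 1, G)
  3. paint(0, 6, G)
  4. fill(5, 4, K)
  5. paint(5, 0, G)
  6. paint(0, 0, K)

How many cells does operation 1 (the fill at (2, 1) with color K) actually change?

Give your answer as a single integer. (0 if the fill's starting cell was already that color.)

After op 1 fill(2,1,K) [33 cells changed]:
KKKKKKK
KKKKKKK
KKKKKKK
KKKKKKK
KKKKKKK
KYYYKKK

Answer: 33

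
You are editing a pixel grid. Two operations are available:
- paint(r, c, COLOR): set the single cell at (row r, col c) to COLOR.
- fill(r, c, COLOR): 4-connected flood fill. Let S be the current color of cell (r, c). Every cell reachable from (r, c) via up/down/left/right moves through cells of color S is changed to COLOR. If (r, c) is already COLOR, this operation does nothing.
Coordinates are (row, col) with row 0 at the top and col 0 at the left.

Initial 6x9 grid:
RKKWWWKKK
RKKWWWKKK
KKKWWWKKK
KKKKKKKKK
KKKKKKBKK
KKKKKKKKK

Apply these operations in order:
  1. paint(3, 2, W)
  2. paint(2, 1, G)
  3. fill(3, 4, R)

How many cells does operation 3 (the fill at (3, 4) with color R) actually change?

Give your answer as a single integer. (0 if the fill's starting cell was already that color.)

Answer: 35

Derivation:
After op 1 paint(3,2,W):
RKKWWWKKK
RKKWWWKKK
KKKWWWKKK
KKWKKKKKK
KKKKKKBKK
KKKKKKKKK
After op 2 paint(2,1,G):
RKKWWWKKK
RKKWWWKKK
KGKWWWKKK
KKWKKKKKK
KKKKKKBKK
KKKKKKKKK
After op 3 fill(3,4,R) [35 cells changed]:
RKKWWWRRR
RKKWWWRRR
RGKWWWRRR
RRWRRRRRR
RRRRRRBRR
RRRRRRRRR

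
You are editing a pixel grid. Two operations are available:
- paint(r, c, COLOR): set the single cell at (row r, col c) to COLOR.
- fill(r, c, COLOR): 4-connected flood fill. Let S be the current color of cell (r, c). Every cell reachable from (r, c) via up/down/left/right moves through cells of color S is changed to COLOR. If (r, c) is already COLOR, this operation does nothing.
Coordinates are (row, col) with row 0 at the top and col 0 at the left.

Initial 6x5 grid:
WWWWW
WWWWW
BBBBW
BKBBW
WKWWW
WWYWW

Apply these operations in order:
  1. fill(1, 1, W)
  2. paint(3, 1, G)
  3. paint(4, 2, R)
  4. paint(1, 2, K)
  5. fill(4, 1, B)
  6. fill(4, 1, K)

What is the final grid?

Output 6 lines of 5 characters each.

Answer: WWWWW
WWKWW
BBBBW
BGBBW
WKRWW
WWYWW

Derivation:
After op 1 fill(1,1,W) [0 cells changed]:
WWWWW
WWWWW
BBBBW
BKBBW
WKWWW
WWYWW
After op 2 paint(3,1,G):
WWWWW
WWWWW
BBBBW
BGBBW
WKWWW
WWYWW
After op 3 paint(4,2,R):
WWWWW
WWWWW
BBBBW
BGBBW
WKRWW
WWYWW
After op 4 paint(1,2,K):
WWWWW
WWKWW
BBBBW
BGBBW
WKRWW
WWYWW
After op 5 fill(4,1,B) [1 cells changed]:
WWWWW
WWKWW
BBBBW
BGBBW
WBRWW
WWYWW
After op 6 fill(4,1,K) [1 cells changed]:
WWWWW
WWKWW
BBBBW
BGBBW
WKRWW
WWYWW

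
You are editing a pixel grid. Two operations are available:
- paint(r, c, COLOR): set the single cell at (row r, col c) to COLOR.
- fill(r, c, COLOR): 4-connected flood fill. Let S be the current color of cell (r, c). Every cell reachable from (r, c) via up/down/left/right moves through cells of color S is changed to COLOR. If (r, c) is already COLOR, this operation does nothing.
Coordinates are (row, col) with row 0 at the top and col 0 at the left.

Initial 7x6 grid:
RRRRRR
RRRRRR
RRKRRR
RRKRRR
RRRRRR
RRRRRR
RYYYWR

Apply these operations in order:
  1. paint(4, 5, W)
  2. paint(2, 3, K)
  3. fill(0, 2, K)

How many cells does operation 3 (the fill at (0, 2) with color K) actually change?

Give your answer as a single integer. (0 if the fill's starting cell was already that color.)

After op 1 paint(4,5,W):
RRRRRR
RRRRRR
RRKRRR
RRKRRR
RRRRRW
RRRRRR
RYYYWR
After op 2 paint(2,3,K):
RRRRRR
RRRRRR
RRKKRR
RRKRRR
RRRRRW
RRRRRR
RYYYWR
After op 3 fill(0,2,K) [34 cells changed]:
KKKKKK
KKKKKK
KKKKKK
KKKKKK
KKKKKW
KKKKKK
KYYYWK

Answer: 34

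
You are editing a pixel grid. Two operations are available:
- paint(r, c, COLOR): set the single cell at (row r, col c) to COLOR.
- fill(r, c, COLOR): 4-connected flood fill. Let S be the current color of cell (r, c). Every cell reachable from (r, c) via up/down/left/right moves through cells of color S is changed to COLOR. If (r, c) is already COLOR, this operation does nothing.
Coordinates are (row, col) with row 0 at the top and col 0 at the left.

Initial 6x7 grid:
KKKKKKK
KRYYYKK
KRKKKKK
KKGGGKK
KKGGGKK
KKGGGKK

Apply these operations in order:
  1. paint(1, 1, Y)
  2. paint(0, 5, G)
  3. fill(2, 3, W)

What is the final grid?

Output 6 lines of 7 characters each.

Answer: KKKKKGW
KYYYYWW
KRWWWWW
KKGGGWW
KKGGGWW
KKGGGWW

Derivation:
After op 1 paint(1,1,Y):
KKKKKKK
KYYYYKK
KRKKKKK
KKGGGKK
KKGGGKK
KKGGGKK
After op 2 paint(0,5,G):
KKKKKGK
KYYYYKK
KRKKKKK
KKGGGKK
KKGGGKK
KKGGGKK
After op 3 fill(2,3,W) [14 cells changed]:
KKKKKGW
KYYYYWW
KRWWWWW
KKGGGWW
KKGGGWW
KKGGGWW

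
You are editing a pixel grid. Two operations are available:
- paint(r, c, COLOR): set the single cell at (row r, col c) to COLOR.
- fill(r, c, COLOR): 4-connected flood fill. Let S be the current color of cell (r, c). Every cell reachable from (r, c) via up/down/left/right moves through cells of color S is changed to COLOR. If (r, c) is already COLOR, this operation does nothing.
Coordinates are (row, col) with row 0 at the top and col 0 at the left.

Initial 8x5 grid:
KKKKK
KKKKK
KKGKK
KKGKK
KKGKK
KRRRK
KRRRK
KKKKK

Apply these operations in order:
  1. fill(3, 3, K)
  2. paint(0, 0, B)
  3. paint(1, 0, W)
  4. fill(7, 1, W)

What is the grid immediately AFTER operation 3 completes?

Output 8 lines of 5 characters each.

Answer: BKKKK
WKKKK
KKGKK
KKGKK
KKGKK
KRRRK
KRRRK
KKKKK

Derivation:
After op 1 fill(3,3,K) [0 cells changed]:
KKKKK
KKKKK
KKGKK
KKGKK
KKGKK
KRRRK
KRRRK
KKKKK
After op 2 paint(0,0,B):
BKKKK
KKKKK
KKGKK
KKGKK
KKGKK
KRRRK
KRRRK
KKKKK
After op 3 paint(1,0,W):
BKKKK
WKKKK
KKGKK
KKGKK
KKGKK
KRRRK
KRRRK
KKKKK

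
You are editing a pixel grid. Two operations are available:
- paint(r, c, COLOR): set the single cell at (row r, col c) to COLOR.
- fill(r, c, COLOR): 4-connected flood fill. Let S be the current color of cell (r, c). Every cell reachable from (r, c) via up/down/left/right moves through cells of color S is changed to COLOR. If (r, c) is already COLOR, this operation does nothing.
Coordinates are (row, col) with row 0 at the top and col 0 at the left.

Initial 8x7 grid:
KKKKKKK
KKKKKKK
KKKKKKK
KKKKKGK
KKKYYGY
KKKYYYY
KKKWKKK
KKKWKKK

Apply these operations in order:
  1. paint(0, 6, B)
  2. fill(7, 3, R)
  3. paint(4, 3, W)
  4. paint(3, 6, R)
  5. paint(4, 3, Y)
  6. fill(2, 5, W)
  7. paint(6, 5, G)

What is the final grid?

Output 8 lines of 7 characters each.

Answer: WWWWWWB
WWWWWWW
WWWWWWW
WWWWWGR
WWWYYGY
WWWYYYY
WWWRKGK
WWWRKKK

Derivation:
After op 1 paint(0,6,B):
KKKKKKB
KKKKKKK
KKKKKKK
KKKKKGK
KKKYYGY
KKKYYYY
KKKWKKK
KKKWKKK
After op 2 fill(7,3,R) [2 cells changed]:
KKKKKKB
KKKKKKK
KKKKKKK
KKKKKGK
KKKYYGY
KKKYYYY
KKKRKKK
KKKRKKK
After op 3 paint(4,3,W):
KKKKKKB
KKKKKKK
KKKKKKK
KKKKKGK
KKKWYGY
KKKYYYY
KKKRKKK
KKKRKKK
After op 4 paint(3,6,R):
KKKKKKB
KKKKKKK
KKKKKKK
KKKKKGR
KKKWYGY
KKKYYYY
KKKRKKK
KKKRKKK
After op 5 paint(4,3,Y):
KKKKKKB
KKKKKKK
KKKKKKK
KKKKKGR
KKKYYGY
KKKYYYY
KKKRKKK
KKKRKKK
After op 6 fill(2,5,W) [37 cells changed]:
WWWWWWB
WWWWWWW
WWWWWWW
WWWWWGR
WWWYYGY
WWWYYYY
WWWRKKK
WWWRKKK
After op 7 paint(6,5,G):
WWWWWWB
WWWWWWW
WWWWWWW
WWWWWGR
WWWYYGY
WWWYYYY
WWWRKGK
WWWRKKK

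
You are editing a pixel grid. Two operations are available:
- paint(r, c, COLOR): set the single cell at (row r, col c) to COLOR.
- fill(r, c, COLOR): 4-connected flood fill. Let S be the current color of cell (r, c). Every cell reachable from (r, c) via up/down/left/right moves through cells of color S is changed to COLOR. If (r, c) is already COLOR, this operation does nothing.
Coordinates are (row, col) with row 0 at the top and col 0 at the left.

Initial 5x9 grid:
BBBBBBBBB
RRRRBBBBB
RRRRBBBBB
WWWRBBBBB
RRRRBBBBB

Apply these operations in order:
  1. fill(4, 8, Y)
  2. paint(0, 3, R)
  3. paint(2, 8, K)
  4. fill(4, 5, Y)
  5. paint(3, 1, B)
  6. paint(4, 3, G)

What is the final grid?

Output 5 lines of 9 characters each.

After op 1 fill(4,8,Y) [29 cells changed]:
YYYYYYYYY
RRRRYYYYY
RRRRYYYYY
WWWRYYYYY
RRRRYYYYY
After op 2 paint(0,3,R):
YYYRYYYYY
RRRRYYYYY
RRRRYYYYY
WWWRYYYYY
RRRRYYYYY
After op 3 paint(2,8,K):
YYYRYYYYY
RRRRYYYYY
RRRRYYYYK
WWWRYYYYY
RRRRYYYYY
After op 4 fill(4,5,Y) [0 cells changed]:
YYYRYYYYY
RRRRYYYYY
RRRRYYYYK
WWWRYYYYY
RRRRYYYYY
After op 5 paint(3,1,B):
YYYRYYYYY
RRRRYYYYY
RRRRYYYYK
WBWRYYYYY
RRRRYYYYY
After op 6 paint(4,3,G):
YYYRYYYYY
RRRRYYYYY
RRRRYYYYK
WBWRYYYYY
RRRGYYYYY

Answer: YYYRYYYYY
RRRRYYYYY
RRRRYYYYK
WBWRYYYYY
RRRGYYYYY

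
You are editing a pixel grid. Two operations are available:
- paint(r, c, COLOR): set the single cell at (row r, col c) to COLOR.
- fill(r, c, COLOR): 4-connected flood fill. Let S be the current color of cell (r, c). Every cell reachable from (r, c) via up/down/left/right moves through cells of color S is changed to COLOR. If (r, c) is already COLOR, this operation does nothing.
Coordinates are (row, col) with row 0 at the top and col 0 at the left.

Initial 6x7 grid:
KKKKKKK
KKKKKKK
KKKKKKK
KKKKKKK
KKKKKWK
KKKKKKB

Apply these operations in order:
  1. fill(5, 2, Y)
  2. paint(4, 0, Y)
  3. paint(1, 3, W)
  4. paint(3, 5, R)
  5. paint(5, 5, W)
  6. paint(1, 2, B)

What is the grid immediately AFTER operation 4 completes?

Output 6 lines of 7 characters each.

Answer: YYYYYYY
YYYWYYY
YYYYYYY
YYYYYRY
YYYYYWY
YYYYYYB

Derivation:
After op 1 fill(5,2,Y) [40 cells changed]:
YYYYYYY
YYYYYYY
YYYYYYY
YYYYYYY
YYYYYWY
YYYYYYB
After op 2 paint(4,0,Y):
YYYYYYY
YYYYYYY
YYYYYYY
YYYYYYY
YYYYYWY
YYYYYYB
After op 3 paint(1,3,W):
YYYYYYY
YYYWYYY
YYYYYYY
YYYYYYY
YYYYYWY
YYYYYYB
After op 4 paint(3,5,R):
YYYYYYY
YYYWYYY
YYYYYYY
YYYYYRY
YYYYYWY
YYYYYYB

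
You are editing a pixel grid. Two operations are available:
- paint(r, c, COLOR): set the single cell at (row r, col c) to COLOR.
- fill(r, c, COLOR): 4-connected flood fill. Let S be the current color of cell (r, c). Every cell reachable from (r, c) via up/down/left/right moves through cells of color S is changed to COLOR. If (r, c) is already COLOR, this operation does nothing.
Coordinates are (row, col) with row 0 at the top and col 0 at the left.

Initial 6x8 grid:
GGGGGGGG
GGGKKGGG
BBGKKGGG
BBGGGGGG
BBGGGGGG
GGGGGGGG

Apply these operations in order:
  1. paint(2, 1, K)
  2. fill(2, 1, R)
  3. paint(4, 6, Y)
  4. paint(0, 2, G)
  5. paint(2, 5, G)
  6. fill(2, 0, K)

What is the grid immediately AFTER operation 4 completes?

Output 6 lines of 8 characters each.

After op 1 paint(2,1,K):
GGGGGGGG
GGGKKGGG
BKGKKGGG
BBGGGGGG
BBGGGGGG
GGGGGGGG
After op 2 fill(2,1,R) [1 cells changed]:
GGGGGGGG
GGGKKGGG
BRGKKGGG
BBGGGGGG
BBGGGGGG
GGGGGGGG
After op 3 paint(4,6,Y):
GGGGGGGG
GGGKKGGG
BRGKKGGG
BBGGGGGG
BBGGGGYG
GGGGGGGG
After op 4 paint(0,2,G):
GGGGGGGG
GGGKKGGG
BRGKKGGG
BBGGGGGG
BBGGGGYG
GGGGGGGG

Answer: GGGGGGGG
GGGKKGGG
BRGKKGGG
BBGGGGGG
BBGGGGYG
GGGGGGGG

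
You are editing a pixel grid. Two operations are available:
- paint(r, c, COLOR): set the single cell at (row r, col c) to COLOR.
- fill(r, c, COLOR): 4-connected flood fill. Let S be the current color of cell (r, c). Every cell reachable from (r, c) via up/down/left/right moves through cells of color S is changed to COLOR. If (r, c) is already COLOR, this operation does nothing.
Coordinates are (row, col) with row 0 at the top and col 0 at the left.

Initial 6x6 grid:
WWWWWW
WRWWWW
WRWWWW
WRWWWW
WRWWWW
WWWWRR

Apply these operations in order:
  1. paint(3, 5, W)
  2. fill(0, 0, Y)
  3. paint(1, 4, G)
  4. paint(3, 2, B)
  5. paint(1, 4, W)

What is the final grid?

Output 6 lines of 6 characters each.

Answer: YYYYYY
YRYYWY
YRYYYY
YRBYYY
YRYYYY
YYYYRR

Derivation:
After op 1 paint(3,5,W):
WWWWWW
WRWWWW
WRWWWW
WRWWWW
WRWWWW
WWWWRR
After op 2 fill(0,0,Y) [30 cells changed]:
YYYYYY
YRYYYY
YRYYYY
YRYYYY
YRYYYY
YYYYRR
After op 3 paint(1,4,G):
YYYYYY
YRYYGY
YRYYYY
YRYYYY
YRYYYY
YYYYRR
After op 4 paint(3,2,B):
YYYYYY
YRYYGY
YRYYYY
YRBYYY
YRYYYY
YYYYRR
After op 5 paint(1,4,W):
YYYYYY
YRYYWY
YRYYYY
YRBYYY
YRYYYY
YYYYRR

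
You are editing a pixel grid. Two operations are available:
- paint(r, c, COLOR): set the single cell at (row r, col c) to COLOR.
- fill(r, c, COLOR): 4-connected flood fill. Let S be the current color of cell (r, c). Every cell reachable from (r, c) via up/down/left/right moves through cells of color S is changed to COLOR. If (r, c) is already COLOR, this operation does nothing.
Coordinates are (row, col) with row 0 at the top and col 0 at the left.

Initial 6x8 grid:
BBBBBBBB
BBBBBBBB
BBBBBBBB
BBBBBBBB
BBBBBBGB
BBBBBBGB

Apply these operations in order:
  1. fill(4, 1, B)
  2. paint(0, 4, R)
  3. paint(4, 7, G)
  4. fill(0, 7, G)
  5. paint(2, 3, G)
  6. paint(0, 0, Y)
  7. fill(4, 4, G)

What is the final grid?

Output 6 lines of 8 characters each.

Answer: YGGGRGGG
GGGGGGGG
GGGGGGGG
GGGGGGGG
GGGGGGGG
GGGGGGGB

Derivation:
After op 1 fill(4,1,B) [0 cells changed]:
BBBBBBBB
BBBBBBBB
BBBBBBBB
BBBBBBBB
BBBBBBGB
BBBBBBGB
After op 2 paint(0,4,R):
BBBBRBBB
BBBBBBBB
BBBBBBBB
BBBBBBBB
BBBBBBGB
BBBBBBGB
After op 3 paint(4,7,G):
BBBBRBBB
BBBBBBBB
BBBBBBBB
BBBBBBBB
BBBBBBGG
BBBBBBGB
After op 4 fill(0,7,G) [43 cells changed]:
GGGGRGGG
GGGGGGGG
GGGGGGGG
GGGGGGGG
GGGGGGGG
GGGGGGGB
After op 5 paint(2,3,G):
GGGGRGGG
GGGGGGGG
GGGGGGGG
GGGGGGGG
GGGGGGGG
GGGGGGGB
After op 6 paint(0,0,Y):
YGGGRGGG
GGGGGGGG
GGGGGGGG
GGGGGGGG
GGGGGGGG
GGGGGGGB
After op 7 fill(4,4,G) [0 cells changed]:
YGGGRGGG
GGGGGGGG
GGGGGGGG
GGGGGGGG
GGGGGGGG
GGGGGGGB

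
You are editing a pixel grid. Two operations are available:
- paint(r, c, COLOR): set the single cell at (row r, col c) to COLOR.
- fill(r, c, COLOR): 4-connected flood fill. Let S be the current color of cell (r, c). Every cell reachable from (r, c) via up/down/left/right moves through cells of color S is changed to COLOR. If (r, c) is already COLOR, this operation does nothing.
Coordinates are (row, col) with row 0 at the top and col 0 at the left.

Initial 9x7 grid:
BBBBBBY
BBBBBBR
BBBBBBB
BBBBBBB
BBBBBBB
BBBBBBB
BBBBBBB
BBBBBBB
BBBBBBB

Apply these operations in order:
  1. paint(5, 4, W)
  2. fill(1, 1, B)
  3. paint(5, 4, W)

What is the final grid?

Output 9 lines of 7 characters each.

After op 1 paint(5,4,W):
BBBBBBY
BBBBBBR
BBBBBBB
BBBBBBB
BBBBBBB
BBBBWBB
BBBBBBB
BBBBBBB
BBBBBBB
After op 2 fill(1,1,B) [0 cells changed]:
BBBBBBY
BBBBBBR
BBBBBBB
BBBBBBB
BBBBBBB
BBBBWBB
BBBBBBB
BBBBBBB
BBBBBBB
After op 3 paint(5,4,W):
BBBBBBY
BBBBBBR
BBBBBBB
BBBBBBB
BBBBBBB
BBBBWBB
BBBBBBB
BBBBBBB
BBBBBBB

Answer: BBBBBBY
BBBBBBR
BBBBBBB
BBBBBBB
BBBBBBB
BBBBWBB
BBBBBBB
BBBBBBB
BBBBBBB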